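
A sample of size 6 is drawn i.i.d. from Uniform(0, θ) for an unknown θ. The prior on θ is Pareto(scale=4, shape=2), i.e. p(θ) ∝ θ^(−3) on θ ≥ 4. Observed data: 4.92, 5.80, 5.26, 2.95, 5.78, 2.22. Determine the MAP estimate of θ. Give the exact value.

θ̂_MAP = 5.80

The Uniform(0, θ) likelihood is θ^(−n) for θ ≥ max(xᵢ), zero otherwise. Here max(xᵢ) = 5.80.
Posterior ∝ θ^(−3) · θ^(−6) = θ^(−9) on θ ≥ max(4, 5.80) = 5.80.
This density is strictly decreasing in θ, so the posterior mode lies at the lower boundary of the support.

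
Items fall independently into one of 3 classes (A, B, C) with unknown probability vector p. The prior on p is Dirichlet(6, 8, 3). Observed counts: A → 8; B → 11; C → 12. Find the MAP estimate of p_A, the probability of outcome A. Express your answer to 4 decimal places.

The posterior is Dirichlet(αᵢ + nᵢ) = Dirichlet(14, 19, 15).
For a Dirichlet(a₁,…,a_K) with all aᵢ > 1, the mode has j-th component (aⱼ − 1)/(Σaᵢ − K).
Here Σaᵢ = 48 and K = 3, so p_A = (14 − 1)/(48 − 3) = 13/45 ≈ 0.2889.

MAP estimate of p_A = 0.2889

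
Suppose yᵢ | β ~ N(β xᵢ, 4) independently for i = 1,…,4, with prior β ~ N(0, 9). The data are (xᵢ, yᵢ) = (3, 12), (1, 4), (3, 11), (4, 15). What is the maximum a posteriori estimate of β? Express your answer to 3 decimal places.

β̂_MAP = 3.752

log p(β | y) = −Σ(yᵢ − βxᵢ)²/(2·4) − β²/(2·9) + const.
Setting the derivative to zero: Σxᵢ(yᵢ − βxᵢ)/4 − β/9 = 0, so β = Σxᵢyᵢ / (Σxᵢ² + σ²/τ²).
Σxᵢyᵢ = 3·12 + 1·4 + 3·11 + 4·15 = 133; Σxᵢ² = 35; σ²/τ² = 4/9.
β̂_MAP = 133 / (35 + 4/9) = 133/(319/9) = 1197/319 ≈ 3.752.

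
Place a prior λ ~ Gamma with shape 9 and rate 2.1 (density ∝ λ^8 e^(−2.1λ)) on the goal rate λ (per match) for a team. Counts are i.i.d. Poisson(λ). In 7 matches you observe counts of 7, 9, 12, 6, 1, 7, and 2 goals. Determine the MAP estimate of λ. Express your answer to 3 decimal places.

λ̂_MAP = 5.714

Σxᵢ = 7+9+12+6+1+7+2 = 44, with n = 7.
Posterior ∝ λ^8e^(−2.1λ) · λ^44e^(−7λ) = λ^52e^(−9.1λ), i.e. Gamma(shape=53, rate=9.1).
The mode of a Gamma(a, b) with a ≥ 1 (shape–rate) is (a−1)/b = 52/9.1 ≈ 5.714.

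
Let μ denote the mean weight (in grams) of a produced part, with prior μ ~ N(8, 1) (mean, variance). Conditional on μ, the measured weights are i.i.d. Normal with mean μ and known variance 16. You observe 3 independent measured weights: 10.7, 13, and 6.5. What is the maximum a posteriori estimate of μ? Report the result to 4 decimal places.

μ̂_MAP = 8.3263

n = 3; x̄ = (10.7 + 13 + 6.5)/3 = 30.2/3 = 151/15 ≈ 10.0667.
For a Normal prior and Normal likelihood with known variance, the posterior is Normal; its mode equals its mean, the precision-weighted average.
Prior precision 1/σ₀² = 1/1 = 1; data precision n/σ² = 3/16 = 0.1875.
μ̂ = (1·8 + 0.1875·(151/15)) / (1 + 0.1875) = 9.8875/1.1875 = 791/95 ≈ 8.3263.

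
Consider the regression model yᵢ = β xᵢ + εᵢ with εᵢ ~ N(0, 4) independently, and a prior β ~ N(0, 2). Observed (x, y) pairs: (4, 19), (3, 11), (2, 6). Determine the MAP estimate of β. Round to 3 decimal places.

log p(β | y) = −Σ(yᵢ − βxᵢ)²/(2·4) − β²/(2·2) + const.
Setting the derivative to zero: Σxᵢ(yᵢ − βxᵢ)/4 − β/2 = 0, so β = Σxᵢyᵢ / (Σxᵢ² + σ²/τ²).
Σxᵢyᵢ = 4·19 + 3·11 + 2·6 = 121; Σxᵢ² = 29; σ²/τ² = 2.
β̂_MAP = 121 / (29 + 2) = 121/31 ≈ 3.903.

β̂_MAP = 3.903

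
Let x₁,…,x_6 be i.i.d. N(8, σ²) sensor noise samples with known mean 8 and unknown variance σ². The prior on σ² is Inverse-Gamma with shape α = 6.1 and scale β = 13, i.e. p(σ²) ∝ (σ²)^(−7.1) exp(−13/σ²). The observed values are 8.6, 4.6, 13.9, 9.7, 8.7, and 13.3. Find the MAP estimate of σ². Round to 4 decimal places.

Sum of squared deviations about the known mean: SS = (8.6−8)² + (4.6−8)² + (13.9−8)² + (9.7−8)² + (8.7−8)² + (13.3−8)² = 78.2.
The Normal likelihood contributes (σ²)^(−n/2) exp(−SS/(2σ²)), so the posterior is Inverse-Gamma(α + n/2, β + SS/2) = Inverse-Gamma(9.1, 52.1).
The mode of Inverse-Gamma(a, b) is b/(a+1) = 52.1/10.1 ≈ 5.1584.

σ̂²_MAP = 5.1584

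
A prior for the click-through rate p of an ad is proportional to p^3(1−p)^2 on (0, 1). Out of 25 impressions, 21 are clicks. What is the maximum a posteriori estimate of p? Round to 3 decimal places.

The prior density ∝ p^3(1−p)^2 is the kernel of Beta(4, 3).
Data: 21 successes in 25 trials. The binomial likelihood contributes p^21(1−p)^4, so the posterior is Beta(4+21, 3+4) = Beta(25, 7).
For Beta(a, b) with a, b > 1 the mode is (a−1)/(a+b−2) = 24/30 ≈ 0.800.

p̂_MAP = 0.800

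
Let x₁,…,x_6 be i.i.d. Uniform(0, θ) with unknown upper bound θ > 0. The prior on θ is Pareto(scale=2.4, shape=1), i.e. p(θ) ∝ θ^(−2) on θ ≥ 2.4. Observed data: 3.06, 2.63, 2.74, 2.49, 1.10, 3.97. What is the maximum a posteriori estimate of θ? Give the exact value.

The Uniform(0, θ) likelihood is θ^(−n) for θ ≥ max(xᵢ), zero otherwise. Here max(xᵢ) = 3.97.
Posterior ∝ θ^(−2) · θ^(−6) = θ^(−8) on θ ≥ max(2.4, 3.97) = 3.97.
This density is strictly decreasing in θ, so the posterior mode lies at the lower boundary of the support.

θ̂_MAP = 3.97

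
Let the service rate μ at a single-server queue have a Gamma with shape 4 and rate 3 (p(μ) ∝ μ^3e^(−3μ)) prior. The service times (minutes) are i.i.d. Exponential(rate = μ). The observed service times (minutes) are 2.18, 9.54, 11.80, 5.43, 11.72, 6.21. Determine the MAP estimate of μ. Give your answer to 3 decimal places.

μ̂_MAP = 0.180

The Exponential(rate=μ) likelihood is ∝ μ^n e^(−μΣtᵢ). Here n = 6 and Σtᵢ = 2.18 + 9.54 + 11.80 + 5.43 + 11.72 + 6.21 = 46.88.
Posterior ∝ μ^3e^(−3μ) · μ^6e^(−46.88μ) = μ^9e^(−49.88μ), i.e. Gamma(10, 49.88).
Mode = (a−1)/b = 9/49.88 ≈ 0.180.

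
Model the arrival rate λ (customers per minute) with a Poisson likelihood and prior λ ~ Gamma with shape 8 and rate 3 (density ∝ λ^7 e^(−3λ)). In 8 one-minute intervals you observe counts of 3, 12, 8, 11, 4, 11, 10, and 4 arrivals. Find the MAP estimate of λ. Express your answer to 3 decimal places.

λ̂_MAP = 6.364

Σxᵢ = 3+12+8+11+4+11+10+4 = 63, with n = 8.
Posterior ∝ λ^7e^(−3λ) · λ^63e^(−8λ) = λ^70e^(−11λ), i.e. Gamma(shape=71, rate=11).
The mode of a Gamma(a, b) with a ≥ 1 (shape–rate) is (a−1)/b = 70/11 ≈ 6.364.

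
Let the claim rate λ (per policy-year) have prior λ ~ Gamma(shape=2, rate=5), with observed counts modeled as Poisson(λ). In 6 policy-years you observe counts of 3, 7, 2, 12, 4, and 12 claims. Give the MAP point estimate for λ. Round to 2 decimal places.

Σxᵢ = 3+7+2+12+4+12 = 40, with n = 6.
Posterior ∝ λe^(−5λ) · λ^40e^(−6λ) = λ^41e^(−11λ), i.e. Gamma(shape=42, rate=11).
The mode of a Gamma(a, b) with a ≥ 1 (shape–rate) is (a−1)/b = 41/11 ≈ 3.73.

λ̂_MAP = 3.73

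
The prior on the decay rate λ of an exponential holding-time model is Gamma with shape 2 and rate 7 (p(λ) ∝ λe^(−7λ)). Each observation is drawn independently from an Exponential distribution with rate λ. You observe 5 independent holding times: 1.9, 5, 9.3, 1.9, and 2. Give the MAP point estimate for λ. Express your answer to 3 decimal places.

λ̂_MAP = 0.221

The Exponential(rate=λ) likelihood is ∝ λ^n e^(−λΣtᵢ). Here n = 5 and Σtᵢ = 1.9 + 5 + 9.3 + 1.9 + 2 = 20.1.
Posterior ∝ λe^(−7λ) · λ^5e^(−20.1λ) = λ^6e^(−27.1λ), i.e. Gamma(7, 27.1).
Mode = (a−1)/b = 6/27.1 ≈ 0.221.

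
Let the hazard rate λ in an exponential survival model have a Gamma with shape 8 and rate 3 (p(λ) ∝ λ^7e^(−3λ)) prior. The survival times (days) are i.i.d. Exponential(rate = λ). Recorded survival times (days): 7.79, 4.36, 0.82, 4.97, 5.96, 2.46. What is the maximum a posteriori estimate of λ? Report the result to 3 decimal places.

λ̂_MAP = 0.443

The Exponential(rate=λ) likelihood is ∝ λ^n e^(−λΣtᵢ). Here n = 6 and Σtᵢ = 7.79 + 4.36 + 0.82 + 4.97 + 5.96 + 2.46 = 26.36.
Posterior ∝ λ^7e^(−3λ) · λ^6e^(−26.36λ) = λ^13e^(−29.36λ), i.e. Gamma(14, 29.36).
Mode = (a−1)/b = 13/29.36 ≈ 0.443.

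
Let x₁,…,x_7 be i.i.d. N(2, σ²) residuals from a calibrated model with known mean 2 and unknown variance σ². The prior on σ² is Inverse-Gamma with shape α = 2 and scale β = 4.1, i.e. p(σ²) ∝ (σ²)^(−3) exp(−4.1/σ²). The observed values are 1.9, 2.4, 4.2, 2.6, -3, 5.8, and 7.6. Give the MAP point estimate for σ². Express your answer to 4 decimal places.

σ̂²_MAP = 6.4900

Sum of squared deviations about the known mean: SS = (1.9−2)² + (2.4−2)² + (4.2−2)² + (2.6−2)² + (-3−2)² + (5.8−2)² + (7.6−2)² = 76.17.
The Normal likelihood contributes (σ²)^(−n/2) exp(−SS/(2σ²)), so the posterior is Inverse-Gamma(α + n/2, β + SS/2) = Inverse-Gamma(5.5, 42.185).
The mode of Inverse-Gamma(a, b) is b/(a+1) = 42.185/6.5 ≈ 6.4900.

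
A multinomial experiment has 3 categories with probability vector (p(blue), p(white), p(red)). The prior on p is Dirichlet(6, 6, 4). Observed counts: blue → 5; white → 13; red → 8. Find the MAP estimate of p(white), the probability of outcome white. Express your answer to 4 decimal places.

MAP estimate of p(white) = 0.4615

The posterior is Dirichlet(αᵢ + nᵢ) = Dirichlet(11, 19, 12).
For a Dirichlet(a₁,…,a_K) with all aᵢ > 1, the mode has j-th component (aⱼ − 1)/(Σaᵢ − K).
Here Σaᵢ = 42 and K = 3, so p(white) = (19 − 1)/(42 − 3) = 18/39 ≈ 0.4615.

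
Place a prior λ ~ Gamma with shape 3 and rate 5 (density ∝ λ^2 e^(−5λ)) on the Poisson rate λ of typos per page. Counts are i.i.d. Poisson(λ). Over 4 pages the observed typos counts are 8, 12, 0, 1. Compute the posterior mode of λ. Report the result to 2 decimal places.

Σxᵢ = 8+12+0+1 = 21, with n = 4.
Posterior ∝ λ^2e^(−5λ) · λ^21e^(−4λ) = λ^23e^(−9λ), i.e. Gamma(shape=24, rate=9).
The mode of a Gamma(a, b) with a ≥ 1 (shape–rate) is (a−1)/b = 23/9 ≈ 2.56.

λ̂_MAP = 2.56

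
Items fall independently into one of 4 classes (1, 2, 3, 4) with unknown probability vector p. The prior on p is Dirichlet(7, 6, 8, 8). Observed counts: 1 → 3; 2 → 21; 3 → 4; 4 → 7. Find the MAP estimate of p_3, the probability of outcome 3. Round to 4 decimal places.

The posterior is Dirichlet(αᵢ + nᵢ) = Dirichlet(10, 27, 12, 15).
For a Dirichlet(a₁,…,a_K) with all aᵢ > 1, the mode has j-th component (aⱼ − 1)/(Σaᵢ − K).
Here Σaᵢ = 64 and K = 4, so p_3 = (12 − 1)/(64 − 4) = 11/60 ≈ 0.1833.

MAP estimate: 0.1833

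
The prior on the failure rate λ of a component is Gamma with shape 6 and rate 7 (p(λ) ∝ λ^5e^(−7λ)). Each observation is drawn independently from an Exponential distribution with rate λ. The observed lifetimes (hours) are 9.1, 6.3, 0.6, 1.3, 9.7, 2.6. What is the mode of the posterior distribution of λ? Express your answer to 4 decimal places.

The Exponential(rate=λ) likelihood is ∝ λ^n e^(−λΣtᵢ). Here n = 6 and Σtᵢ = 9.1 + 6.3 + 0.6 + 1.3 + 9.7 + 2.6 = 29.6.
Posterior ∝ λ^5e^(−7λ) · λ^6e^(−29.6λ) = λ^11e^(−36.6λ), i.e. Gamma(12, 36.6).
Mode = (a−1)/b = 11/36.6 ≈ 0.3005.

λ̂_MAP = 0.3005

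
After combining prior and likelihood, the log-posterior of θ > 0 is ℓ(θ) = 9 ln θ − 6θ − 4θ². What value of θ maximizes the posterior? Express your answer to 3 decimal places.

ℓ'(θ) = 9/θ − 6 − 8θ. Setting this to zero and multiplying by θ: 8θ² + 6θ − 9 = 0.
θ = (−6 + √(6² + 4·8·9)) / (2·8) = (−6 + √324) / 16 = (−6 + 18)/16 = 3/4.
ℓ''(θ) = −9/θ² − 8 < 0, confirming a maximum.

θ̂_MAP = 0.750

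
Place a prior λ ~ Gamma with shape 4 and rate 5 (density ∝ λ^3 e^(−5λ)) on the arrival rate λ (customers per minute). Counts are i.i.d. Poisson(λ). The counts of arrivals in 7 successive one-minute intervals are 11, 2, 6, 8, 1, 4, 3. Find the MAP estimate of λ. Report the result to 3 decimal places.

Σxᵢ = 11+2+6+8+1+4+3 = 35, with n = 7.
Posterior ∝ λ^3e^(−5λ) · λ^35e^(−7λ) = λ^38e^(−12λ), i.e. Gamma(shape=39, rate=12).
The mode of a Gamma(a, b) with a ≥ 1 (shape–rate) is (a−1)/b = 38/12 ≈ 3.167.

λ̂_MAP = 3.167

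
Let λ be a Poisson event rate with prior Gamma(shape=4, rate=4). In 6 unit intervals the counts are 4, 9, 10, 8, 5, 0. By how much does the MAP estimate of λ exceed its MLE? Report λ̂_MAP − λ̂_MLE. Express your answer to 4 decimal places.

Σxᵢ = 36. Posterior is Gamma(40, 10); MAP = (40−1)/10 = 39/10 ≈ 3.90000.
MLE = x̄ = 36/6 ≈ 6.00000.
Difference = 39/10 − 36/6 = -21/10 ≈ -2.1000.

MAP − MLE = -2.1000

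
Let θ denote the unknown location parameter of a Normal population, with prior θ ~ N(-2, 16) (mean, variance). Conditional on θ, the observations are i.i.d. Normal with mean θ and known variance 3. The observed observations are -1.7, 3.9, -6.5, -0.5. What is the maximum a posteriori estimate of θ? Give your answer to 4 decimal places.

θ̂_MAP = -1.2358

n = 4; x̄ = ((-1.7) + 3.9 + (-6.5) + (-0.5))/4 = -4.8/4 = -1.2.
For a Normal prior and Normal likelihood with known variance, the posterior is Normal; its mode equals its mean, the precision-weighted average.
Prior precision 1/σ₀² = 1/16 = 0.0625; data precision n/σ² = 4/3.
θ̂ = (0.0625·(-2) + (4/3)·(-1.2)) / (0.0625 + 4/3) = (-1.725)/(67/48) = -414/335 ≈ -1.2358.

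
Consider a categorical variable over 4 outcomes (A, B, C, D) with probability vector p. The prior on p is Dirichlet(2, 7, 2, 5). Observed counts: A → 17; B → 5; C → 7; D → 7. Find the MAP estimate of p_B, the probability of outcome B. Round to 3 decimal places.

The posterior is Dirichlet(αᵢ + nᵢ) = Dirichlet(19, 12, 9, 12).
For a Dirichlet(a₁,…,a_K) with all aᵢ > 1, the mode has j-th component (aⱼ − 1)/(Σaᵢ − K).
Here Σaᵢ = 52 and K = 4, so p_B = (12 − 1)/(52 − 4) = 11/48 ≈ 0.229.

MAP estimate of p_B = 0.229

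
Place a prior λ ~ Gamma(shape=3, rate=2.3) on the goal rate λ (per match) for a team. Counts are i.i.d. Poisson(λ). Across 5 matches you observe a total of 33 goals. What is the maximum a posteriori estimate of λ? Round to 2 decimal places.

λ̂_MAP = 4.79

Σxᵢ = 33, n = 5.
Posterior ∝ λ^2e^(−2.3λ) · λ^33e^(−5λ) = λ^35e^(−7.3λ), i.e. Gamma(shape=36, rate=7.3).
The mode of a Gamma(a, b) with a ≥ 1 (shape–rate) is (a−1)/b = 35/7.3 ≈ 4.79.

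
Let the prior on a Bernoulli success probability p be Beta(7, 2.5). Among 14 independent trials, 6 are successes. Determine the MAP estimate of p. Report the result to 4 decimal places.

Prior: Beta(7, 2.5).
Data: 6 successes in 14 trials. The binomial likelihood contributes p^6(1−p)^8, so the posterior is Beta(7+6, 2.5+8) = Beta(13, 10.5).
For Beta(a, b) with a, b > 1 the mode is (a−1)/(a+b−2) = 12/21.5 ≈ 0.5581.

p̂_MAP = 0.5581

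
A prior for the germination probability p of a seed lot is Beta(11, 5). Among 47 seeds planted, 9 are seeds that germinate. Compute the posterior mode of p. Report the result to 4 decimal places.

Prior: Beta(11, 5).
Data: 9 successes in 47 trials. The binomial likelihood contributes p^9(1−p)^38, so the posterior is Beta(11+9, 5+38) = Beta(20, 43).
For Beta(a, b) with a, b > 1 the mode is (a−1)/(a+b−2) = 19/61 ≈ 0.3115.

p̂_MAP = 0.3115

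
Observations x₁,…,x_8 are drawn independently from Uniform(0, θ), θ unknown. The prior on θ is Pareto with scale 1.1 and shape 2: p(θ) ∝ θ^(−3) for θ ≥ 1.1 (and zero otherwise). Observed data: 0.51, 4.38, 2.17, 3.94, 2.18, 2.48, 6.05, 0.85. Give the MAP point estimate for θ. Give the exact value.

The Uniform(0, θ) likelihood is θ^(−n) for θ ≥ max(xᵢ), zero otherwise. Here max(xᵢ) = 6.05.
Posterior ∝ θ^(−3) · θ^(−8) = θ^(−11) on θ ≥ max(1.1, 6.05) = 6.05.
This density is strictly decreasing in θ, so the posterior mode lies at the lower boundary of the support.

θ̂_MAP = 6.05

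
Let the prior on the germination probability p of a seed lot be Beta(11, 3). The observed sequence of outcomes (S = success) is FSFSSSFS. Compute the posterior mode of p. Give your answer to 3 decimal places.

Prior: Beta(11, 3).
Data: 5 successes in 8 trials (from the sequence). The binomial likelihood contributes p^5(1−p)^3, so the posterior is Beta(11+5, 3+3) = Beta(16, 6).
For Beta(a, b) with a, b > 1 the mode is (a−1)/(a+b−2) = 15/20 ≈ 0.750.

p̂_MAP = 0.750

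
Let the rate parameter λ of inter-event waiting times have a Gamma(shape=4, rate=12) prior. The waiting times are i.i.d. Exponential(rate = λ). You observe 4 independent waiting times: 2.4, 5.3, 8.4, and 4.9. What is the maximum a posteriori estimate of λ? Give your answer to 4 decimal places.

λ̂_MAP = 0.2121

The Exponential(rate=λ) likelihood is ∝ λ^n e^(−λΣtᵢ). Here n = 4 and Σtᵢ = 2.4 + 5.3 + 8.4 + 4.9 = 21.
Posterior ∝ λ^3e^(−12λ) · λ^4e^(−21λ) = λ^7e^(−33λ), i.e. Gamma(8, 33).
Mode = (a−1)/b = 7/33 ≈ 0.2121.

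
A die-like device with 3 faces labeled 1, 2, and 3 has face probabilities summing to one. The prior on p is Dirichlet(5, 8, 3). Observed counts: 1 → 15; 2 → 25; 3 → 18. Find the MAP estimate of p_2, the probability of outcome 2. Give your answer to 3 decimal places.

The posterior is Dirichlet(αᵢ + nᵢ) = Dirichlet(20, 33, 21).
For a Dirichlet(a₁,…,a_K) with all aᵢ > 1, the mode has j-th component (aⱼ − 1)/(Σaᵢ − K).
Here Σaᵢ = 74 and K = 3, so p_2 = (33 − 1)/(74 − 3) = 32/71 ≈ 0.451.

MAP estimate: 0.451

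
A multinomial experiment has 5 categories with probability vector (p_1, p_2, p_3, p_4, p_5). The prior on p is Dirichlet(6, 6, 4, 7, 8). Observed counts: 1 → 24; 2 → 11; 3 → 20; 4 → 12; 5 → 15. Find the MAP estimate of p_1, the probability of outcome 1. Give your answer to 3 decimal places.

MAP estimate: 0.269

The posterior is Dirichlet(αᵢ + nᵢ) = Dirichlet(30, 17, 24, 19, 23).
For a Dirichlet(a₁,…,a_K) with all aᵢ > 1, the mode has j-th component (aⱼ − 1)/(Σaᵢ − K).
Here Σaᵢ = 113 and K = 5, so p_1 = (30 − 1)/(113 − 5) = 29/108 ≈ 0.269.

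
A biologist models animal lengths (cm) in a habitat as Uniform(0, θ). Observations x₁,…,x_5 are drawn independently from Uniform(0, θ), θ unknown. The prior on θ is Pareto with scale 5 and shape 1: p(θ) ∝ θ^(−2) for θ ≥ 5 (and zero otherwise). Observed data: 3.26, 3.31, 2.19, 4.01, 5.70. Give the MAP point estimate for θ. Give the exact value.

θ̂_MAP = 5.70

The Uniform(0, θ) likelihood is θ^(−n) for θ ≥ max(xᵢ), zero otherwise. Here max(xᵢ) = 5.70.
Posterior ∝ θ^(−2) · θ^(−5) = θ^(−7) on θ ≥ max(5, 5.70) = 5.70.
This density is strictly decreasing in θ, so the posterior mode lies at the lower boundary of the support.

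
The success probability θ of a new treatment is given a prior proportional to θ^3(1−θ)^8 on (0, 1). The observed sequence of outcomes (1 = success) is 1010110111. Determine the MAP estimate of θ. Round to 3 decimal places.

The prior density ∝ θ^3(1−θ)^8 is the kernel of Beta(4, 9).
Data: 7 successes in 10 trials (from the sequence). The binomial likelihood contributes θ^7(1−θ)^3, so the posterior is Beta(4+7, 9+3) = Beta(11, 12).
For Beta(a, b) with a, b > 1 the mode is (a−1)/(a+b−2) = 10/21 ≈ 0.476.

θ̂_MAP = 0.476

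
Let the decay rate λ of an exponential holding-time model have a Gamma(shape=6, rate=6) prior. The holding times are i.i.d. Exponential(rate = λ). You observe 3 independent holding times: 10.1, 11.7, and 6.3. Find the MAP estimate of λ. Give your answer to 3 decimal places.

The Exponential(rate=λ) likelihood is ∝ λ^n e^(−λΣtᵢ). Here n = 3 and Σtᵢ = 10.1 + 11.7 + 6.3 = 28.1.
Posterior ∝ λ^5e^(−6λ) · λ^3e^(−28.1λ) = λ^8e^(−34.1λ), i.e. Gamma(9, 34.1).
Mode = (a−1)/b = 8/34.1 ≈ 0.235.

λ̂_MAP = 0.235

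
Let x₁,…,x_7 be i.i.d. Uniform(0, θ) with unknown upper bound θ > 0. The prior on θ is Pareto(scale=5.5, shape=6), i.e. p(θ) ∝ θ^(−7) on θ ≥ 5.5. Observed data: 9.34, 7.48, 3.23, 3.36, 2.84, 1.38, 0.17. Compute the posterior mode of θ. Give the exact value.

The Uniform(0, θ) likelihood is θ^(−n) for θ ≥ max(xᵢ), zero otherwise. Here max(xᵢ) = 9.34.
Posterior ∝ θ^(−7) · θ^(−7) = θ^(−14) on θ ≥ max(5.5, 9.34) = 9.34.
This density is strictly decreasing in θ, so the posterior mode lies at the lower boundary of the support.

θ̂_MAP = 9.34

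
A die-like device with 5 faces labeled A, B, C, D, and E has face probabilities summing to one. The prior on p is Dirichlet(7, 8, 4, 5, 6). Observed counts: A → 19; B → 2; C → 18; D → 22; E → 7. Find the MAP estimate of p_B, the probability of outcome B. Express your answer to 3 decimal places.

MAP estimate of p_B = 0.097

The posterior is Dirichlet(αᵢ + nᵢ) = Dirichlet(26, 10, 22, 27, 13).
For a Dirichlet(a₁,…,a_K) with all aᵢ > 1, the mode has j-th component (aⱼ − 1)/(Σaᵢ − K).
Here Σaᵢ = 98 and K = 5, so p_B = (10 − 1)/(98 − 5) = 9/93 ≈ 0.097.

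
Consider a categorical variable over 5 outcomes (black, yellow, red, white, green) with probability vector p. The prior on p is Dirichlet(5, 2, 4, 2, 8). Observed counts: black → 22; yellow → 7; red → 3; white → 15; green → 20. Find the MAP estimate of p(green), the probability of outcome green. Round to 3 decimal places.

MAP estimate of p(green) = 0.325

The posterior is Dirichlet(αᵢ + nᵢ) = Dirichlet(27, 9, 7, 17, 28).
For a Dirichlet(a₁,…,a_K) with all aᵢ > 1, the mode has j-th component (aⱼ − 1)/(Σaᵢ − K).
Here Σaᵢ = 88 and K = 5, so p(green) = (28 − 1)/(88 − 5) = 27/83 ≈ 0.325.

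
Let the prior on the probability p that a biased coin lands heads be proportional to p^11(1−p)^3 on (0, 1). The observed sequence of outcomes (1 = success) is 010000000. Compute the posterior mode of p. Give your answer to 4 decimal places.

p̂_MAP = 0.5217

The prior density ∝ p^11(1−p)^3 is the kernel of Beta(12, 4).
Data: 1 success in 9 trials (from the sequence). The binomial likelihood contributes p(1−p)^8, so the posterior is Beta(12+1, 4+8) = Beta(13, 12).
For Beta(a, b) with a, b > 1 the mode is (a−1)/(a+b−2) = 12/23 ≈ 0.5217.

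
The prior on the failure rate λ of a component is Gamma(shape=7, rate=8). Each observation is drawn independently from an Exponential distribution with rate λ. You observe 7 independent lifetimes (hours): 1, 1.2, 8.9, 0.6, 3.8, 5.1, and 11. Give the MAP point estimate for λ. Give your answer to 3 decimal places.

λ̂_MAP = 0.328

The Exponential(rate=λ) likelihood is ∝ λ^n e^(−λΣtᵢ). Here n = 7 and Σtᵢ = 1 + 1.2 + 8.9 + 0.6 + 3.8 + 5.1 + 11 = 31.6.
Posterior ∝ λ^6e^(−8λ) · λ^7e^(−31.6λ) = λ^13e^(−39.6λ), i.e. Gamma(14, 39.6).
Mode = (a−1)/b = 13/39.6 ≈ 0.328.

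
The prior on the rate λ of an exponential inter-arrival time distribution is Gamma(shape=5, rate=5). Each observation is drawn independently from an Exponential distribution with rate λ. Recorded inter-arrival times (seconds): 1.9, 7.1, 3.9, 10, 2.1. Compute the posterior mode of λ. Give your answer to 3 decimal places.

The Exponential(rate=λ) likelihood is ∝ λ^n e^(−λΣtᵢ). Here n = 5 and Σtᵢ = 1.9 + 7.1 + 3.9 + 10 + 2.1 = 25.
Posterior ∝ λ^4e^(−5λ) · λ^5e^(−25λ) = λ^9e^(−30λ), i.e. Gamma(10, 30).
Mode = (a−1)/b = 9/30 ≈ 0.300.

λ̂_MAP = 0.300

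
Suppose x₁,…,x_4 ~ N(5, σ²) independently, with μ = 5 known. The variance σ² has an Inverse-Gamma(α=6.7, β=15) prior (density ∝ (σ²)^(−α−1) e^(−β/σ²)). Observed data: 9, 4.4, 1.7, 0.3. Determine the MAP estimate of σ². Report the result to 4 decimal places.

σ̂²_MAP = 4.0897

Sum of squared deviations about the known mean: SS = (9−5)² + (4.4−5)² + (1.7−5)² + (0.3−5)² = 49.34.
The Normal likelihood contributes (σ²)^(−n/2) exp(−SS/(2σ²)), so the posterior is Inverse-Gamma(α + n/2, β + SS/2) = Inverse-Gamma(8.7, 39.67).
The mode of Inverse-Gamma(a, b) is b/(a+1) = 39.67/9.7 ≈ 4.0897.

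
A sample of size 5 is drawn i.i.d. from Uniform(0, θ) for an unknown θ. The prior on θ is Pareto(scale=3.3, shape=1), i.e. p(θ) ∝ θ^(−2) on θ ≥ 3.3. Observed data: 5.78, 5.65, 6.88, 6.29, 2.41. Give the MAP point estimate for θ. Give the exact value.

The Uniform(0, θ) likelihood is θ^(−n) for θ ≥ max(xᵢ), zero otherwise. Here max(xᵢ) = 6.88.
Posterior ∝ θ^(−2) · θ^(−5) = θ^(−7) on θ ≥ max(3.3, 6.88) = 6.88.
This density is strictly decreasing in θ, so the posterior mode lies at the lower boundary of the support.

θ̂_MAP = 6.88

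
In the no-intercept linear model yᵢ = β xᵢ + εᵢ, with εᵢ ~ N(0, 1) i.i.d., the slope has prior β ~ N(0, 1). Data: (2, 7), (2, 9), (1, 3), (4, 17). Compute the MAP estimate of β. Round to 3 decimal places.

log p(β | y) = −Σ(yᵢ − βxᵢ)²/(2·1) − β²/(2·1) + const.
Setting the derivative to zero: Σxᵢ(yᵢ − βxᵢ)/1 − β/1 = 0, so β = Σxᵢyᵢ / (Σxᵢ² + σ²/τ²).
Σxᵢyᵢ = 2·7 + 2·9 + 1·3 + 4·17 = 103; Σxᵢ² = 25; σ²/τ² = 1.
β̂_MAP = 103 / (25 + 1) = 103/26 ≈ 3.962.

β̂_MAP = 3.962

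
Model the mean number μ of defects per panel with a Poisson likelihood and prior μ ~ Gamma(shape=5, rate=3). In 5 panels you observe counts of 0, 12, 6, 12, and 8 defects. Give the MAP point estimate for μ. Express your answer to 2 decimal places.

Σxᵢ = 0+12+6+12+8 = 38, with n = 5.
Posterior ∝ μ^4e^(−3μ) · μ^38e^(−5μ) = μ^42e^(−8μ), i.e. Gamma(shape=43, rate=8).
The mode of a Gamma(a, b) with a ≥ 1 (shape–rate) is (a−1)/b = 42/8 ≈ 5.25.

μ̂_MAP = 5.25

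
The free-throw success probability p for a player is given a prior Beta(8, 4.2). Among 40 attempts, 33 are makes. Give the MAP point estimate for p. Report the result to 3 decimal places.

p̂_MAP = 0.797

Prior: Beta(8, 4.2).
Data: 33 successes in 40 trials. The binomial likelihood contributes p^33(1−p)^7, so the posterior is Beta(8+33, 4.2+7) = Beta(41, 11.2).
For Beta(a, b) with a, b > 1 the mode is (a−1)/(a+b−2) = 40/50.2 ≈ 0.797.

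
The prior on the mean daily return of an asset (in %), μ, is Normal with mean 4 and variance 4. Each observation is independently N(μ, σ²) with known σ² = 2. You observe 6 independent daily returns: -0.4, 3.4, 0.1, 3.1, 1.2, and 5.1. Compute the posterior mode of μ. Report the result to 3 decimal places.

n = 6; x̄ = ((-0.4) + 3.4 + 0.1 + 3.1 + 1.2 + 5.1)/6 = 12.5/6 = 25/12 ≈ 2.0833.
For a Normal prior and Normal likelihood with known variance, the posterior is Normal; its mode equals its mean, the precision-weighted average.
Prior precision 1/σ₀² = 1/4 = 0.25; data precision n/σ² = 6/2 = 3.
μ̂ = (0.25·4 + 3·(25/12)) / (0.25 + 3) = 7.25/3.25 = 29/13 ≈ 2.231.

μ̂_MAP = 2.231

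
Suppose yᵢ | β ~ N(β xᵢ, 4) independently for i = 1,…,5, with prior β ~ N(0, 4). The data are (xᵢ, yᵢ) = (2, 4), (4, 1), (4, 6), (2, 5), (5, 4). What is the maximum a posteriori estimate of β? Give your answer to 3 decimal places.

log p(β | y) = −Σ(yᵢ − βxᵢ)²/(2·4) − β²/(2·4) + const.
Setting the derivative to zero: Σxᵢ(yᵢ − βxᵢ)/4 − β/4 = 0, so β = Σxᵢyᵢ / (Σxᵢ² + σ²/τ²).
Σxᵢyᵢ = 2·4 + 4·1 + 4·6 + 2·5 + 5·4 = 66; Σxᵢ² = 65; σ²/τ² = 1.
β̂_MAP = 66 / (65 + 1) = 66/66 ≈ 1.000.

β̂_MAP = 1.000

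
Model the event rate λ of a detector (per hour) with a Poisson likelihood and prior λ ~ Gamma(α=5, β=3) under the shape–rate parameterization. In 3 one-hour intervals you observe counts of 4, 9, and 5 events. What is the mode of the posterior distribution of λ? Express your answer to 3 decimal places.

Σxᵢ = 4+9+5 = 18, with n = 3.
Posterior ∝ λ^4e^(−3λ) · λ^18e^(−3λ) = λ^22e^(−6λ), i.e. Gamma(shape=23, rate=6).
The mode of a Gamma(a, b) with a ≥ 1 (shape–rate) is (a−1)/b = 22/6 ≈ 3.667.

λ̂_MAP = 3.667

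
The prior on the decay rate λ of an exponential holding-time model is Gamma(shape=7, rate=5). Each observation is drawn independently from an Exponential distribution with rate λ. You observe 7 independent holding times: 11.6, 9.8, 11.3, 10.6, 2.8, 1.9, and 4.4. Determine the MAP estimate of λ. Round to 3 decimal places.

λ̂_MAP = 0.226

The Exponential(rate=λ) likelihood is ∝ λ^n e^(−λΣtᵢ). Here n = 7 and Σtᵢ = 11.6 + 9.8 + 11.3 + 10.6 + 2.8 + 1.9 + 4.4 = 52.4.
Posterior ∝ λ^6e^(−5λ) · λ^7e^(−52.4λ) = λ^13e^(−57.4λ), i.e. Gamma(14, 57.4).
Mode = (a−1)/b = 13/57.4 ≈ 0.226.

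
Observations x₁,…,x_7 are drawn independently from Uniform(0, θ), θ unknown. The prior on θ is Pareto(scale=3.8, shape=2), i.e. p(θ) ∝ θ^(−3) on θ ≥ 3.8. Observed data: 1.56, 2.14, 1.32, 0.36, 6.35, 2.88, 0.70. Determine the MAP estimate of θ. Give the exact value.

θ̂_MAP = 6.35

The Uniform(0, θ) likelihood is θ^(−n) for θ ≥ max(xᵢ), zero otherwise. Here max(xᵢ) = 6.35.
Posterior ∝ θ^(−3) · θ^(−7) = θ^(−10) on θ ≥ max(3.8, 6.35) = 6.35.
This density is strictly decreasing in θ, so the posterior mode lies at the lower boundary of the support.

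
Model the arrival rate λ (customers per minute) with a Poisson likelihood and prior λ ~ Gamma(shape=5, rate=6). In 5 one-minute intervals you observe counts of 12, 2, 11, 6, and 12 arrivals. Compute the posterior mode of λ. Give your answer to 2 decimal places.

Σxᵢ = 12+2+11+6+12 = 43, with n = 5.
Posterior ∝ λ^4e^(−6λ) · λ^43e^(−5λ) = λ^47e^(−11λ), i.e. Gamma(shape=48, rate=11).
The mode of a Gamma(a, b) with a ≥ 1 (shape–rate) is (a−1)/b = 47/11 ≈ 4.27.

λ̂_MAP = 4.27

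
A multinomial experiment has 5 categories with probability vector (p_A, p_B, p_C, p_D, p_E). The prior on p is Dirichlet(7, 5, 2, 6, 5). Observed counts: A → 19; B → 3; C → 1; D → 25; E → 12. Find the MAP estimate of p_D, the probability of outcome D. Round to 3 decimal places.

The posterior is Dirichlet(αᵢ + nᵢ) = Dirichlet(26, 8, 3, 31, 17).
For a Dirichlet(a₁,…,a_K) with all aᵢ > 1, the mode has j-th component (aⱼ − 1)/(Σaᵢ − K).
Here Σaᵢ = 85 and K = 5, so p_D = (31 − 1)/(85 − 5) = 30/80 ≈ 0.375.

MAP estimate of p_D = 0.375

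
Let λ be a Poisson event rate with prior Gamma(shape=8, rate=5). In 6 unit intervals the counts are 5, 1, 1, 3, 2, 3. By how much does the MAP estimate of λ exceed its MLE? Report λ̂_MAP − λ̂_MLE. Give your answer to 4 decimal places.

MAP − MLE = -0.5000

Σxᵢ = 15. Posterior is Gamma(23, 11); MAP = (23−1)/11 = 22/11 ≈ 2.00000.
MLE = x̄ = 15/6 ≈ 2.50000.
Difference = 22/11 − 15/6 = -1/2 ≈ -0.5000.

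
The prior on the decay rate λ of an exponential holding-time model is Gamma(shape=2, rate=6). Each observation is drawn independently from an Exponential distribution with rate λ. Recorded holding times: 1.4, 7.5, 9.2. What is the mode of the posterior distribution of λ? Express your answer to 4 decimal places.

The Exponential(rate=λ) likelihood is ∝ λ^n e^(−λΣtᵢ). Here n = 3 and Σtᵢ = 1.4 + 7.5 + 9.2 = 18.1.
Posterior ∝ λe^(−6λ) · λ^3e^(−18.1λ) = λ^4e^(−24.1λ), i.e. Gamma(5, 24.1).
Mode = (a−1)/b = 4/24.1 ≈ 0.1660.

λ̂_MAP = 0.1660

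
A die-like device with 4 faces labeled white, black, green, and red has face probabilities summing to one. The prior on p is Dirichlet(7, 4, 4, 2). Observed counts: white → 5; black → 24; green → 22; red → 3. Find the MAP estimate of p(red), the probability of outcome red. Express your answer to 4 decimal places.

The posterior is Dirichlet(αᵢ + nᵢ) = Dirichlet(12, 28, 26, 5).
For a Dirichlet(a₁,…,a_K) with all aᵢ > 1, the mode has j-th component (aⱼ − 1)/(Σaᵢ − K).
Here Σaᵢ = 71 and K = 4, so p(red) = (5 − 1)/(71 − 4) = 4/67 ≈ 0.0597.

MAP estimate of p(red) = 0.0597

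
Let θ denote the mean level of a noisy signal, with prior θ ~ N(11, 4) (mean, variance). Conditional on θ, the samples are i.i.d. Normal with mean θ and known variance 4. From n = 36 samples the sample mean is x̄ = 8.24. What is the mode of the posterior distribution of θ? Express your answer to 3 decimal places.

n = 36, x̄ = 8.24.
For a Normal prior and Normal likelihood with known variance, the posterior is Normal; its mode equals its mean, the precision-weighted average.
Prior precision 1/σ₀² = 1/4 = 0.25; data precision n/σ² = 36/4 = 9.
θ̂ = (0.25·11 + 9·8.24) / (0.25 + 9) = 76.91/9.25 = 7691/925 ≈ 8.315.

θ̂_MAP = 8.315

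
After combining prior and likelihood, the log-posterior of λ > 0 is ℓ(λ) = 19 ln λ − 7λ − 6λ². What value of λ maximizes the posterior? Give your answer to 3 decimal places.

λ̂_MAP = 1.000

ℓ'(λ) = 19/λ − 7 − 12λ. Setting this to zero and multiplying by λ: 12λ² + 7λ − 19 = 0.
λ = (−7 + √(7² + 4·12·19)) / (2·12) = (−7 + √961) / 24 = (−7 + 31)/24 = 1.
ℓ''(λ) = −19/λ² − 12 < 0, confirming a maximum.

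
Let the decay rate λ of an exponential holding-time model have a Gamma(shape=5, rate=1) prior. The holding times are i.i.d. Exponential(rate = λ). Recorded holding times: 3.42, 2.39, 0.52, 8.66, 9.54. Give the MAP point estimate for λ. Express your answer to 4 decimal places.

The Exponential(rate=λ) likelihood is ∝ λ^n e^(−λΣtᵢ). Here n = 5 and Σtᵢ = 3.42 + 2.39 + 0.52 + 8.66 + 9.54 = 24.53.
Posterior ∝ λ^4e^(−1λ) · λ^5e^(−24.53λ) = λ^9e^(−25.53λ), i.e. Gamma(10, 25.53).
Mode = (a−1)/b = 9/25.53 ≈ 0.3525.

λ̂_MAP = 0.3525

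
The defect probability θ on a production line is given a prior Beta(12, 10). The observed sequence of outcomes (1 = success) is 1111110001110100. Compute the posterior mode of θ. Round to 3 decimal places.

Prior: Beta(12, 10).
Data: 10 successes in 16 trials (from the sequence). The binomial likelihood contributes θ^10(1−θ)^6, so the posterior is Beta(12+10, 10+6) = Beta(22, 16).
For Beta(a, b) with a, b > 1 the mode is (a−1)/(a+b−2) = 21/36 ≈ 0.583.

θ̂_MAP = 0.583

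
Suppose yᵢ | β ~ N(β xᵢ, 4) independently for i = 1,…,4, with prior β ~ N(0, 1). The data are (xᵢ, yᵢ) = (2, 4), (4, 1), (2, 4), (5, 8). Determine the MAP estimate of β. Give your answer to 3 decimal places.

log p(β | y) = −Σ(yᵢ − βxᵢ)²/(2·4) − β²/(2·1) + const.
Setting the derivative to zero: Σxᵢ(yᵢ − βxᵢ)/4 − β/1 = 0, so β = Σxᵢyᵢ / (Σxᵢ² + σ²/τ²).
Σxᵢyᵢ = 2·4 + 4·1 + 2·4 + 5·8 = 60; Σxᵢ² = 49; σ²/τ² = 4.
β̂_MAP = 60 / (49 + 4) = 60/53 ≈ 1.132.

β̂_MAP = 1.132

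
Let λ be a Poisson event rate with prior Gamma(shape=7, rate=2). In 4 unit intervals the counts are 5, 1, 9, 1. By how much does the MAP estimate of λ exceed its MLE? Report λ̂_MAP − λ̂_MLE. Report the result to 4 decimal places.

MAP − MLE = -0.3333

Σxᵢ = 16. Posterior is Gamma(23, 6); MAP = (23−1)/6 = 22/6 ≈ 3.66667.
MLE = x̄ = 16/4 ≈ 4.00000.
Difference = 22/6 − 16/4 = -1/3 ≈ -0.3333.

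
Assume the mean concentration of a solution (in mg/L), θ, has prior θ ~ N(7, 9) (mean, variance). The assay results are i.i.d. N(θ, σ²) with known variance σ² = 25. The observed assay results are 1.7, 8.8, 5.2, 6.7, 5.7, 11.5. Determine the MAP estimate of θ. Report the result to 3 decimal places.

θ̂_MAP = 6.727

n = 6; x̄ = (1.7 + 8.8 + 5.2 + 6.7 + 5.7 + 11.5)/6 = 39.6/6 = 6.6.
For a Normal prior and Normal likelihood with known variance, the posterior is Normal; its mode equals its mean, the precision-weighted average.
Prior precision 1/σ₀² = 1/9; data precision n/σ² = 6/25 = 0.24.
θ̂ = ((1/9)·7 + 0.24·6.6) / (1/9 + 0.24) = (2657/1125)/(79/225) = 2657/395 ≈ 6.727.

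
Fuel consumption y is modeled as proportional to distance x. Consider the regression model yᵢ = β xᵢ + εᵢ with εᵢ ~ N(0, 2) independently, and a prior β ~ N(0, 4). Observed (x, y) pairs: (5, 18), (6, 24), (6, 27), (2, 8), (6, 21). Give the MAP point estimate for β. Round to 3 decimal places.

β̂_MAP = 3.913

log p(β | y) = −Σ(yᵢ − βxᵢ)²/(2·2) − β²/(2·4) + const.
Setting the derivative to zero: Σxᵢ(yᵢ − βxᵢ)/2 − β/4 = 0, so β = Σxᵢyᵢ / (Σxᵢ² + σ²/τ²).
Σxᵢyᵢ = 5·18 + 6·24 + 6·27 + 2·8 + 6·21 = 538; Σxᵢ² = 137; σ²/τ² = 0.5.
β̂_MAP = 538 / (137 + 0.5) = 538/137.5 ≈ 3.913.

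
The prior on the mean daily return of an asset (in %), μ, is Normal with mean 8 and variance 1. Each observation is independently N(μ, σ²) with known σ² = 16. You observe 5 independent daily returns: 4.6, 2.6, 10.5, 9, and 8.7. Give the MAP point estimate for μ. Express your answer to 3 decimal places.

μ̂_MAP = 7.781

n = 5; x̄ = (4.6 + 2.6 + 10.5 + 9 + 8.7)/5 = 35.4/5 = 7.08.
For a Normal prior and Normal likelihood with known variance, the posterior is Normal; its mode equals its mean, the precision-weighted average.
Prior precision 1/σ₀² = 1/1 = 1; data precision n/σ² = 5/16 = 0.3125.
μ̂ = (1·8 + 0.3125·7.08) / (1 + 0.3125) = 10.2125/1.3125 = 817/105 ≈ 7.781.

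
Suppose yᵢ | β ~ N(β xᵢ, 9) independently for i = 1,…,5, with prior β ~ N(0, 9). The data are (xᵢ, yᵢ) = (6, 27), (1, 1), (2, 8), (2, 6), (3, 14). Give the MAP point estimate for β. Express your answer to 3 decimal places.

β̂_MAP = 4.236

log p(β | y) = −Σ(yᵢ − βxᵢ)²/(2·9) − β²/(2·9) + const.
Setting the derivative to zero: Σxᵢ(yᵢ − βxᵢ)/9 − β/9 = 0, so β = Σxᵢyᵢ / (Σxᵢ² + σ²/τ²).
Σxᵢyᵢ = 6·27 + 1·1 + 2·8 + 2·6 + 3·14 = 233; Σxᵢ² = 54; σ²/τ² = 1.
β̂_MAP = 233 / (54 + 1) = 233/55 ≈ 4.236.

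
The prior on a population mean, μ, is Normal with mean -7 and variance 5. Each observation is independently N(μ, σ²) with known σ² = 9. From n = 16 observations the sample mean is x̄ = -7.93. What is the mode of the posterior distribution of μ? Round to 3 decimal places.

n = 16, x̄ = -7.93.
For a Normal prior and Normal likelihood with known variance, the posterior is Normal; its mode equals its mean, the precision-weighted average.
Prior precision 1/σ₀² = 1/5 = 0.2; data precision n/σ² = 16/9.
μ̂ = (0.2·(-7) + (16/9)·(-7.93)) / (0.2 + 16/9) = (-3487/225)/(89/45) = -3487/445 ≈ -7.836.

μ̂_MAP = -7.836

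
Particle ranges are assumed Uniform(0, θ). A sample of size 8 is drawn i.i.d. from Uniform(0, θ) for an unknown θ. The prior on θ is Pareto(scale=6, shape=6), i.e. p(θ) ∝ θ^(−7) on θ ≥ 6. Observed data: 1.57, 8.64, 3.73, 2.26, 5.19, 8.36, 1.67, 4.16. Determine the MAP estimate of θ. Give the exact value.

The Uniform(0, θ) likelihood is θ^(−n) for θ ≥ max(xᵢ), zero otherwise. Here max(xᵢ) = 8.64.
Posterior ∝ θ^(−7) · θ^(−8) = θ^(−15) on θ ≥ max(6, 8.64) = 8.64.
This density is strictly decreasing in θ, so the posterior mode lies at the lower boundary of the support.

θ̂_MAP = 8.64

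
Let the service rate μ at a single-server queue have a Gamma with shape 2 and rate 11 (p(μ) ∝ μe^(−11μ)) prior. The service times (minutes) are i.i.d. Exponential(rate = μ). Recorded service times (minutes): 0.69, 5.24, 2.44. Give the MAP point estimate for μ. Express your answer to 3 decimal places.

The Exponential(rate=μ) likelihood is ∝ μ^n e^(−μΣtᵢ). Here n = 3 and Σtᵢ = 0.69 + 5.24 + 2.44 = 8.37.
Posterior ∝ μe^(−11μ) · μ^3e^(−8.37μ) = μ^4e^(−19.37μ), i.e. Gamma(5, 19.37).
Mode = (a−1)/b = 4/19.37 ≈ 0.207.

μ̂_MAP = 0.207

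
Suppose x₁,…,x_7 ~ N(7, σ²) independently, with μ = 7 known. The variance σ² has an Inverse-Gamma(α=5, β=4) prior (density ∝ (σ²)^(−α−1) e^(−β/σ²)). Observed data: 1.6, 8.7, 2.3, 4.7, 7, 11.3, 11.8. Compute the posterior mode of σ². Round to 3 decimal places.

Sum of squared deviations about the known mean: SS = (1.6−7)² + (8.7−7)² + (2.3−7)² + (4.7−7)² + (7−7)² + (11.3−7)² + (11.8−7)² = 100.96.
The Normal likelihood contributes (σ²)^(−n/2) exp(−SS/(2σ²)), so the posterior is Inverse-Gamma(α + n/2, β + SS/2) = Inverse-Gamma(8.5, 54.48).
The mode of Inverse-Gamma(a, b) is b/(a+1) = 54.48/9.5 ≈ 5.735.

σ̂²_MAP = 5.735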